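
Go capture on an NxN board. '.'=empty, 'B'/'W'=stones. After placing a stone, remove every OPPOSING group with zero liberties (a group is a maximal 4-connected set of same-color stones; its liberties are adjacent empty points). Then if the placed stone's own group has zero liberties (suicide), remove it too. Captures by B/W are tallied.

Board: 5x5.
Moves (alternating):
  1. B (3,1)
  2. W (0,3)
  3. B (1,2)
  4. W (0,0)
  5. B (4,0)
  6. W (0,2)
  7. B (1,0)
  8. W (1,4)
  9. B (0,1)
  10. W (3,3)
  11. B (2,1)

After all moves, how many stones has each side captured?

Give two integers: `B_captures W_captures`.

Answer: 1 0

Derivation:
Move 1: B@(3,1) -> caps B=0 W=0
Move 2: W@(0,3) -> caps B=0 W=0
Move 3: B@(1,2) -> caps B=0 W=0
Move 4: W@(0,0) -> caps B=0 W=0
Move 5: B@(4,0) -> caps B=0 W=0
Move 6: W@(0,2) -> caps B=0 W=0
Move 7: B@(1,0) -> caps B=0 W=0
Move 8: W@(1,4) -> caps B=0 W=0
Move 9: B@(0,1) -> caps B=1 W=0
Move 10: W@(3,3) -> caps B=1 W=0
Move 11: B@(2,1) -> caps B=1 W=0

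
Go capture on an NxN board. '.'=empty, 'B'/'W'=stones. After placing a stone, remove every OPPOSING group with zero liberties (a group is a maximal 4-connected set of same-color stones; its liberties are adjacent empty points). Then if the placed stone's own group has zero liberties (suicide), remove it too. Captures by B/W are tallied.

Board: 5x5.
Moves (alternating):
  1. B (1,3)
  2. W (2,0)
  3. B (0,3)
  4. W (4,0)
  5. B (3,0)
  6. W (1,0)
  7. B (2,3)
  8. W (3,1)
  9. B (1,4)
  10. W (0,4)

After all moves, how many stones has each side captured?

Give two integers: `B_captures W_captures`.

Answer: 0 1

Derivation:
Move 1: B@(1,3) -> caps B=0 W=0
Move 2: W@(2,0) -> caps B=0 W=0
Move 3: B@(0,3) -> caps B=0 W=0
Move 4: W@(4,0) -> caps B=0 W=0
Move 5: B@(3,0) -> caps B=0 W=0
Move 6: W@(1,0) -> caps B=0 W=0
Move 7: B@(2,3) -> caps B=0 W=0
Move 8: W@(3,1) -> caps B=0 W=1
Move 9: B@(1,4) -> caps B=0 W=1
Move 10: W@(0,4) -> caps B=0 W=1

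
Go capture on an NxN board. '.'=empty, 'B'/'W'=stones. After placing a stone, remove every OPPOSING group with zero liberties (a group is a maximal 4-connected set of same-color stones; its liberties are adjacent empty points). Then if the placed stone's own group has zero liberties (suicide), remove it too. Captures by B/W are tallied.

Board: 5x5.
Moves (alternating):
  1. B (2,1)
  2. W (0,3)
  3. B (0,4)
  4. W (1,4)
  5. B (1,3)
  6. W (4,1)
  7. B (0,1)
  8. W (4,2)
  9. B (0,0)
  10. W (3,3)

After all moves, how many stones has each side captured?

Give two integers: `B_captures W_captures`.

Answer: 0 1

Derivation:
Move 1: B@(2,1) -> caps B=0 W=0
Move 2: W@(0,3) -> caps B=0 W=0
Move 3: B@(0,4) -> caps B=0 W=0
Move 4: W@(1,4) -> caps B=0 W=1
Move 5: B@(1,3) -> caps B=0 W=1
Move 6: W@(4,1) -> caps B=0 W=1
Move 7: B@(0,1) -> caps B=0 W=1
Move 8: W@(4,2) -> caps B=0 W=1
Move 9: B@(0,0) -> caps B=0 W=1
Move 10: W@(3,3) -> caps B=0 W=1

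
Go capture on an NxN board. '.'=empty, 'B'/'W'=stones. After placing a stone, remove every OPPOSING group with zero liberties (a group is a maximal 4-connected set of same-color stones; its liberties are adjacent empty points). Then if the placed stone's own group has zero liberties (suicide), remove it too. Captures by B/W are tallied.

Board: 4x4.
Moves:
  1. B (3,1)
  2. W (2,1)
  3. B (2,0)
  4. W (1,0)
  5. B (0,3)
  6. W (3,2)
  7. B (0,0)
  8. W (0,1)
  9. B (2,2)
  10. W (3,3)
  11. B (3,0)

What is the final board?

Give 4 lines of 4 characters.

Move 1: B@(3,1) -> caps B=0 W=0
Move 2: W@(2,1) -> caps B=0 W=0
Move 3: B@(2,0) -> caps B=0 W=0
Move 4: W@(1,0) -> caps B=0 W=0
Move 5: B@(0,3) -> caps B=0 W=0
Move 6: W@(3,2) -> caps B=0 W=0
Move 7: B@(0,0) -> caps B=0 W=0
Move 8: W@(0,1) -> caps B=0 W=1
Move 9: B@(2,2) -> caps B=0 W=1
Move 10: W@(3,3) -> caps B=0 W=1
Move 11: B@(3,0) -> caps B=0 W=1

Answer: .W.B
W...
.WB.
..WW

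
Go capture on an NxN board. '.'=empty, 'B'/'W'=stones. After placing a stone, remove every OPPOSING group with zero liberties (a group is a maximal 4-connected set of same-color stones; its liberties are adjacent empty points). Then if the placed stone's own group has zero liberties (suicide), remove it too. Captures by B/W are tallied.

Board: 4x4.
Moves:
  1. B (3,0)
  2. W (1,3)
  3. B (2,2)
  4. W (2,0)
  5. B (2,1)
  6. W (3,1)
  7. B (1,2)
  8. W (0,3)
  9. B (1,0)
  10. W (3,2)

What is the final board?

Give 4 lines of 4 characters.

Answer: ...W
B.BW
WBB.
.WW.

Derivation:
Move 1: B@(3,0) -> caps B=0 W=0
Move 2: W@(1,3) -> caps B=0 W=0
Move 3: B@(2,2) -> caps B=0 W=0
Move 4: W@(2,0) -> caps B=0 W=0
Move 5: B@(2,1) -> caps B=0 W=0
Move 6: W@(3,1) -> caps B=0 W=1
Move 7: B@(1,2) -> caps B=0 W=1
Move 8: W@(0,3) -> caps B=0 W=1
Move 9: B@(1,0) -> caps B=0 W=1
Move 10: W@(3,2) -> caps B=0 W=1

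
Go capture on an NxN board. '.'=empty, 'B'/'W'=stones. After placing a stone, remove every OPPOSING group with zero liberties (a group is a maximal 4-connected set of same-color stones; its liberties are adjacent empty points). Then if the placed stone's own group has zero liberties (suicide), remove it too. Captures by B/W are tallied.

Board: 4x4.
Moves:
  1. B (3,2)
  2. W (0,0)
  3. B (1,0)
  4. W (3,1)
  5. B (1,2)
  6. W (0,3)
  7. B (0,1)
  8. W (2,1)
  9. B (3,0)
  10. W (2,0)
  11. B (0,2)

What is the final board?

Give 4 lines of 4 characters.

Answer: .BBW
B.B.
WW..
.WB.

Derivation:
Move 1: B@(3,2) -> caps B=0 W=0
Move 2: W@(0,0) -> caps B=0 W=0
Move 3: B@(1,0) -> caps B=0 W=0
Move 4: W@(3,1) -> caps B=0 W=0
Move 5: B@(1,2) -> caps B=0 W=0
Move 6: W@(0,3) -> caps B=0 W=0
Move 7: B@(0,1) -> caps B=1 W=0
Move 8: W@(2,1) -> caps B=1 W=0
Move 9: B@(3,0) -> caps B=1 W=0
Move 10: W@(2,0) -> caps B=1 W=1
Move 11: B@(0,2) -> caps B=1 W=1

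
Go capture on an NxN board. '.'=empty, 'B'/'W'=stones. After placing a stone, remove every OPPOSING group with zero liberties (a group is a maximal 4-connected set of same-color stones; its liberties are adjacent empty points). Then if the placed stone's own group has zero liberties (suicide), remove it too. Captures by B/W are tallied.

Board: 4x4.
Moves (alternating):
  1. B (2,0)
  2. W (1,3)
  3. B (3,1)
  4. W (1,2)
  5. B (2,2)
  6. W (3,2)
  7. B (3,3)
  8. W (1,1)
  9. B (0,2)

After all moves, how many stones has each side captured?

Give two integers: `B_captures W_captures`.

Answer: 1 0

Derivation:
Move 1: B@(2,0) -> caps B=0 W=0
Move 2: W@(1,3) -> caps B=0 W=0
Move 3: B@(3,1) -> caps B=0 W=0
Move 4: W@(1,2) -> caps B=0 W=0
Move 5: B@(2,2) -> caps B=0 W=0
Move 6: W@(3,2) -> caps B=0 W=0
Move 7: B@(3,3) -> caps B=1 W=0
Move 8: W@(1,1) -> caps B=1 W=0
Move 9: B@(0,2) -> caps B=1 W=0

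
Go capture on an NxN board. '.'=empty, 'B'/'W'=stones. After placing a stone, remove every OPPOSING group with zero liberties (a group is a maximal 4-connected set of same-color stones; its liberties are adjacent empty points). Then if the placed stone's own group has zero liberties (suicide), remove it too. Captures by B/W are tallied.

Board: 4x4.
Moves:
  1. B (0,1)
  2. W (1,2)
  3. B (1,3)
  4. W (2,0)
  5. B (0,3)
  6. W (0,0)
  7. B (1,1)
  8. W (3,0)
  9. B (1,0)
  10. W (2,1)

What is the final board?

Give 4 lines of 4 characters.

Answer: .B.B
BBWB
WW..
W...

Derivation:
Move 1: B@(0,1) -> caps B=0 W=0
Move 2: W@(1,2) -> caps B=0 W=0
Move 3: B@(1,3) -> caps B=0 W=0
Move 4: W@(2,0) -> caps B=0 W=0
Move 5: B@(0,3) -> caps B=0 W=0
Move 6: W@(0,0) -> caps B=0 W=0
Move 7: B@(1,1) -> caps B=0 W=0
Move 8: W@(3,0) -> caps B=0 W=0
Move 9: B@(1,0) -> caps B=1 W=0
Move 10: W@(2,1) -> caps B=1 W=0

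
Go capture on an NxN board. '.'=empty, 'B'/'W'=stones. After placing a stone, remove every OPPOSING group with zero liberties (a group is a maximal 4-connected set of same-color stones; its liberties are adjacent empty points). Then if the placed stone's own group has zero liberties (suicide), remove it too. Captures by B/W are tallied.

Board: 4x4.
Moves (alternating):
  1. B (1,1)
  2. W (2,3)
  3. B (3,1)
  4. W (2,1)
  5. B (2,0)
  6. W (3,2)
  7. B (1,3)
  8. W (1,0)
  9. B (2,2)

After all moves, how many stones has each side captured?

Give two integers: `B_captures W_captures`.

Move 1: B@(1,1) -> caps B=0 W=0
Move 2: W@(2,3) -> caps B=0 W=0
Move 3: B@(3,1) -> caps B=0 W=0
Move 4: W@(2,1) -> caps B=0 W=0
Move 5: B@(2,0) -> caps B=0 W=0
Move 6: W@(3,2) -> caps B=0 W=0
Move 7: B@(1,3) -> caps B=0 W=0
Move 8: W@(1,0) -> caps B=0 W=0
Move 9: B@(2,2) -> caps B=1 W=0

Answer: 1 0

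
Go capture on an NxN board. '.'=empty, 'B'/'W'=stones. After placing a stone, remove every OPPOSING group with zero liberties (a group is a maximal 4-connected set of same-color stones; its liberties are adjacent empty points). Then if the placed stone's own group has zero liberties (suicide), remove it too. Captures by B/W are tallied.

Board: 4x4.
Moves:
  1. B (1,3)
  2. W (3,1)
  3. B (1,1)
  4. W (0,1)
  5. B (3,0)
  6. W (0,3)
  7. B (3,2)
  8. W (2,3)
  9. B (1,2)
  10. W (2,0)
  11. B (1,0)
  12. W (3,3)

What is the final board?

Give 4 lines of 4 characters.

Move 1: B@(1,3) -> caps B=0 W=0
Move 2: W@(3,1) -> caps B=0 W=0
Move 3: B@(1,1) -> caps B=0 W=0
Move 4: W@(0,1) -> caps B=0 W=0
Move 5: B@(3,0) -> caps B=0 W=0
Move 6: W@(0,3) -> caps B=0 W=0
Move 7: B@(3,2) -> caps B=0 W=0
Move 8: W@(2,3) -> caps B=0 W=0
Move 9: B@(1,2) -> caps B=0 W=0
Move 10: W@(2,0) -> caps B=0 W=1
Move 11: B@(1,0) -> caps B=0 W=1
Move 12: W@(3,3) -> caps B=0 W=1

Answer: .W.W
BBBB
W..W
.WBW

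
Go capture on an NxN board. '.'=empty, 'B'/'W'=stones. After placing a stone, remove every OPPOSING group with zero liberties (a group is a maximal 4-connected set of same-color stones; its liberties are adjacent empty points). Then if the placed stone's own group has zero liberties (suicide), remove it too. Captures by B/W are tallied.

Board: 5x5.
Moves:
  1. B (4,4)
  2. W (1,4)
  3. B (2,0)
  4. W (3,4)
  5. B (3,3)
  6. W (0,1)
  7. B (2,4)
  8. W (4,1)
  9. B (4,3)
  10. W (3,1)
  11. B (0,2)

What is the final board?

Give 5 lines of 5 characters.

Answer: .WB..
....W
B...B
.W.B.
.W.BB

Derivation:
Move 1: B@(4,4) -> caps B=0 W=0
Move 2: W@(1,4) -> caps B=0 W=0
Move 3: B@(2,0) -> caps B=0 W=0
Move 4: W@(3,4) -> caps B=0 W=0
Move 5: B@(3,3) -> caps B=0 W=0
Move 6: W@(0,1) -> caps B=0 W=0
Move 7: B@(2,4) -> caps B=1 W=0
Move 8: W@(4,1) -> caps B=1 W=0
Move 9: B@(4,3) -> caps B=1 W=0
Move 10: W@(3,1) -> caps B=1 W=0
Move 11: B@(0,2) -> caps B=1 W=0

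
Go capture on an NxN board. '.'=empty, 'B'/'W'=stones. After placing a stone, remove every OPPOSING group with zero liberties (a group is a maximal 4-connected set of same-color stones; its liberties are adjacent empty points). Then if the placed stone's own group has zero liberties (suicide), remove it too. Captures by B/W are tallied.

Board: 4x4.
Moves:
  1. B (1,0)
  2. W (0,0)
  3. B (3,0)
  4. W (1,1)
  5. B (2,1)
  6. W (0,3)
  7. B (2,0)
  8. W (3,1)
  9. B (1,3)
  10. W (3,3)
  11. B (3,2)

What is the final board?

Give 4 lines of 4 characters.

Answer: W..W
BW.B
BB..
B.BW

Derivation:
Move 1: B@(1,0) -> caps B=0 W=0
Move 2: W@(0,0) -> caps B=0 W=0
Move 3: B@(3,0) -> caps B=0 W=0
Move 4: W@(1,1) -> caps B=0 W=0
Move 5: B@(2,1) -> caps B=0 W=0
Move 6: W@(0,3) -> caps B=0 W=0
Move 7: B@(2,0) -> caps B=0 W=0
Move 8: W@(3,1) -> caps B=0 W=0
Move 9: B@(1,3) -> caps B=0 W=0
Move 10: W@(3,3) -> caps B=0 W=0
Move 11: B@(3,2) -> caps B=1 W=0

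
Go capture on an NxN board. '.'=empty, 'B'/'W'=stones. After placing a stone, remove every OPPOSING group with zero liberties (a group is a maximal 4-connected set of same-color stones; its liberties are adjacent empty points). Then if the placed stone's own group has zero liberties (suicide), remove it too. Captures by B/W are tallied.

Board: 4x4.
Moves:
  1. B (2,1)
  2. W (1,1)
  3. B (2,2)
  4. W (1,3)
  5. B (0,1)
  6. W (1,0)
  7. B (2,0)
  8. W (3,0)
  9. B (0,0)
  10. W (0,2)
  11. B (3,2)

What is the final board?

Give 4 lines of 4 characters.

Move 1: B@(2,1) -> caps B=0 W=0
Move 2: W@(1,1) -> caps B=0 W=0
Move 3: B@(2,2) -> caps B=0 W=0
Move 4: W@(1,3) -> caps B=0 W=0
Move 5: B@(0,1) -> caps B=0 W=0
Move 6: W@(1,0) -> caps B=0 W=0
Move 7: B@(2,0) -> caps B=0 W=0
Move 8: W@(3,0) -> caps B=0 W=0
Move 9: B@(0,0) -> caps B=0 W=0
Move 10: W@(0,2) -> caps B=0 W=2
Move 11: B@(3,2) -> caps B=0 W=2

Answer: ..W.
WW.W
BBB.
W.B.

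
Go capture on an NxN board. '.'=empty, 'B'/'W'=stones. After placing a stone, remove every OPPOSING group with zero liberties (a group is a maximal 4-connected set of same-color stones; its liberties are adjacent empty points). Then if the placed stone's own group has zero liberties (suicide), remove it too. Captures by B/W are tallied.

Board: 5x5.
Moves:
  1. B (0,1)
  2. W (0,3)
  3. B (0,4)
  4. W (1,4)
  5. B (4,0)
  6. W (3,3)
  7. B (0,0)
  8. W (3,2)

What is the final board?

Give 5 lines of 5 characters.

Answer: BB.W.
....W
.....
..WW.
B....

Derivation:
Move 1: B@(0,1) -> caps B=0 W=0
Move 2: W@(0,3) -> caps B=0 W=0
Move 3: B@(0,4) -> caps B=0 W=0
Move 4: W@(1,4) -> caps B=0 W=1
Move 5: B@(4,0) -> caps B=0 W=1
Move 6: W@(3,3) -> caps B=0 W=1
Move 7: B@(0,0) -> caps B=0 W=1
Move 8: W@(3,2) -> caps B=0 W=1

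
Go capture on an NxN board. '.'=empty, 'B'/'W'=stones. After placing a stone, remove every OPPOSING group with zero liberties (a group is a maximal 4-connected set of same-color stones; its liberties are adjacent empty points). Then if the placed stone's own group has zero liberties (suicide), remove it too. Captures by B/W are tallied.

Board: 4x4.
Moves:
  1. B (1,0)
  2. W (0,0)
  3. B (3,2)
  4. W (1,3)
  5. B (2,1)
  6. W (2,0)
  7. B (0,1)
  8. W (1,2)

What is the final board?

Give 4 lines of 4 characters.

Move 1: B@(1,0) -> caps B=0 W=0
Move 2: W@(0,0) -> caps B=0 W=0
Move 3: B@(3,2) -> caps B=0 W=0
Move 4: W@(1,3) -> caps B=0 W=0
Move 5: B@(2,1) -> caps B=0 W=0
Move 6: W@(2,0) -> caps B=0 W=0
Move 7: B@(0,1) -> caps B=1 W=0
Move 8: W@(1,2) -> caps B=1 W=0

Answer: .B..
B.WW
WB..
..B.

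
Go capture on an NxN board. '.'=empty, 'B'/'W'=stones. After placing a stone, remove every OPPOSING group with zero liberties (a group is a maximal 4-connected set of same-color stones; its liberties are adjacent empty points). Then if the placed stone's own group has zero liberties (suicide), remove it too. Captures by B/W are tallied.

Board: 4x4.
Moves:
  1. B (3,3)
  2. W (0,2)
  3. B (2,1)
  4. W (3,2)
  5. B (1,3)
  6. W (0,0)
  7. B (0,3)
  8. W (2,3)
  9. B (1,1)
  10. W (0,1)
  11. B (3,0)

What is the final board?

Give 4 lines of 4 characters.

Move 1: B@(3,3) -> caps B=0 W=0
Move 2: W@(0,2) -> caps B=0 W=0
Move 3: B@(2,1) -> caps B=0 W=0
Move 4: W@(3,2) -> caps B=0 W=0
Move 5: B@(1,3) -> caps B=0 W=0
Move 6: W@(0,0) -> caps B=0 W=0
Move 7: B@(0,3) -> caps B=0 W=0
Move 8: W@(2,3) -> caps B=0 W=1
Move 9: B@(1,1) -> caps B=0 W=1
Move 10: W@(0,1) -> caps B=0 W=1
Move 11: B@(3,0) -> caps B=0 W=1

Answer: WWWB
.B.B
.B.W
B.W.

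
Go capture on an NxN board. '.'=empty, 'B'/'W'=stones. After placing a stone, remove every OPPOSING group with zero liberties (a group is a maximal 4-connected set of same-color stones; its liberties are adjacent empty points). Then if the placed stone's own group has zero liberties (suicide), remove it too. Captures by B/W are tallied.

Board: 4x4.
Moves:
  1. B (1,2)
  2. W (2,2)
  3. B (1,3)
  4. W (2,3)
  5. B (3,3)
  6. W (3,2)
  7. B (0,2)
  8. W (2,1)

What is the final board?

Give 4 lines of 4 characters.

Answer: ..B.
..BB
.WWW
..W.

Derivation:
Move 1: B@(1,2) -> caps B=0 W=0
Move 2: W@(2,2) -> caps B=0 W=0
Move 3: B@(1,3) -> caps B=0 W=0
Move 4: W@(2,3) -> caps B=0 W=0
Move 5: B@(3,3) -> caps B=0 W=0
Move 6: W@(3,2) -> caps B=0 W=1
Move 7: B@(0,2) -> caps B=0 W=1
Move 8: W@(2,1) -> caps B=0 W=1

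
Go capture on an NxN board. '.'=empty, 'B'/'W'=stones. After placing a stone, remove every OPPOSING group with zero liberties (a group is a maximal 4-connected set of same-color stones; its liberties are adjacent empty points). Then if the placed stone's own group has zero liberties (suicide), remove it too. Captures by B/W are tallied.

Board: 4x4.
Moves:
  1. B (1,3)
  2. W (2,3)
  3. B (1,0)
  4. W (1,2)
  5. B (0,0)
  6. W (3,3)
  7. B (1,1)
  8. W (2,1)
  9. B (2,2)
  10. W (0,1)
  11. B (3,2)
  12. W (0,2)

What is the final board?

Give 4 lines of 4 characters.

Answer: BWW.
BBWB
.WB.
..B.

Derivation:
Move 1: B@(1,3) -> caps B=0 W=0
Move 2: W@(2,3) -> caps B=0 W=0
Move 3: B@(1,0) -> caps B=0 W=0
Move 4: W@(1,2) -> caps B=0 W=0
Move 5: B@(0,0) -> caps B=0 W=0
Move 6: W@(3,3) -> caps B=0 W=0
Move 7: B@(1,1) -> caps B=0 W=0
Move 8: W@(2,1) -> caps B=0 W=0
Move 9: B@(2,2) -> caps B=0 W=0
Move 10: W@(0,1) -> caps B=0 W=0
Move 11: B@(3,2) -> caps B=2 W=0
Move 12: W@(0,2) -> caps B=2 W=0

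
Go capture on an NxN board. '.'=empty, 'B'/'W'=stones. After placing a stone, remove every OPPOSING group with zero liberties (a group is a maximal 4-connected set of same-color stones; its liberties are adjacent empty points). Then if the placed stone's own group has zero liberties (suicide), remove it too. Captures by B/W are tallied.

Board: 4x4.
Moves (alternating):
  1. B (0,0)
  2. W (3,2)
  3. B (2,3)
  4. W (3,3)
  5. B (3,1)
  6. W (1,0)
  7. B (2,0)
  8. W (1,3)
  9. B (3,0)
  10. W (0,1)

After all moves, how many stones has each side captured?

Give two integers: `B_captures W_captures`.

Move 1: B@(0,0) -> caps B=0 W=0
Move 2: W@(3,2) -> caps B=0 W=0
Move 3: B@(2,3) -> caps B=0 W=0
Move 4: W@(3,3) -> caps B=0 W=0
Move 5: B@(3,1) -> caps B=0 W=0
Move 6: W@(1,0) -> caps B=0 W=0
Move 7: B@(2,0) -> caps B=0 W=0
Move 8: W@(1,3) -> caps B=0 W=0
Move 9: B@(3,0) -> caps B=0 W=0
Move 10: W@(0,1) -> caps B=0 W=1

Answer: 0 1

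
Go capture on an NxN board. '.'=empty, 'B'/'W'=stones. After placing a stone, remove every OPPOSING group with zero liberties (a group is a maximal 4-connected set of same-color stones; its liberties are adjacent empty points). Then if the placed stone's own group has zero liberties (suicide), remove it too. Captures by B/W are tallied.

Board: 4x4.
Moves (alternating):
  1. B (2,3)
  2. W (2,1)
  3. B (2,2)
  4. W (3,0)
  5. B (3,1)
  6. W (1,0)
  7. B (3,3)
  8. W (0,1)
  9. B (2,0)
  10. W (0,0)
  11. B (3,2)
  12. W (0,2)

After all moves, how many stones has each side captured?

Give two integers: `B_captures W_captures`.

Answer: 1 0

Derivation:
Move 1: B@(2,3) -> caps B=0 W=0
Move 2: W@(2,1) -> caps B=0 W=0
Move 3: B@(2,2) -> caps B=0 W=0
Move 4: W@(3,0) -> caps B=0 W=0
Move 5: B@(3,1) -> caps B=0 W=0
Move 6: W@(1,0) -> caps B=0 W=0
Move 7: B@(3,3) -> caps B=0 W=0
Move 8: W@(0,1) -> caps B=0 W=0
Move 9: B@(2,0) -> caps B=1 W=0
Move 10: W@(0,0) -> caps B=1 W=0
Move 11: B@(3,2) -> caps B=1 W=0
Move 12: W@(0,2) -> caps B=1 W=0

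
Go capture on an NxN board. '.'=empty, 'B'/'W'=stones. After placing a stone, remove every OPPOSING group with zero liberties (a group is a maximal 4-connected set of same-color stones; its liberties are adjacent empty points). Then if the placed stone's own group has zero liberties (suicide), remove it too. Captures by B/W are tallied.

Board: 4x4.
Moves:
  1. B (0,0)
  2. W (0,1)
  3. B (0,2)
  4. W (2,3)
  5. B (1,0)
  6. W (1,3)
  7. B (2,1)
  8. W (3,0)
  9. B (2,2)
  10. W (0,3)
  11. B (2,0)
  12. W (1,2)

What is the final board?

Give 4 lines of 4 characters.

Answer: BW.W
B.WW
BBBW
W...

Derivation:
Move 1: B@(0,0) -> caps B=0 W=0
Move 2: W@(0,1) -> caps B=0 W=0
Move 3: B@(0,2) -> caps B=0 W=0
Move 4: W@(2,3) -> caps B=0 W=0
Move 5: B@(1,0) -> caps B=0 W=0
Move 6: W@(1,3) -> caps B=0 W=0
Move 7: B@(2,1) -> caps B=0 W=0
Move 8: W@(3,0) -> caps B=0 W=0
Move 9: B@(2,2) -> caps B=0 W=0
Move 10: W@(0,3) -> caps B=0 W=0
Move 11: B@(2,0) -> caps B=0 W=0
Move 12: W@(1,2) -> caps B=0 W=1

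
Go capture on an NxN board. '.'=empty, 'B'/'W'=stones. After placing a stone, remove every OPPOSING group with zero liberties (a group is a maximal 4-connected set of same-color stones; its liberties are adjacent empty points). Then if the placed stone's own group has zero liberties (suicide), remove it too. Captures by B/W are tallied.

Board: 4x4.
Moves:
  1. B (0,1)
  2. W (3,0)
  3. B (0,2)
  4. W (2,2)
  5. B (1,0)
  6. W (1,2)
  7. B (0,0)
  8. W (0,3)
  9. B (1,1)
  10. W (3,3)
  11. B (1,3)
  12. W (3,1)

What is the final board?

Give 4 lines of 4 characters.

Answer: BBB.
BBWB
..W.
WW.W

Derivation:
Move 1: B@(0,1) -> caps B=0 W=0
Move 2: W@(3,0) -> caps B=0 W=0
Move 3: B@(0,2) -> caps B=0 W=0
Move 4: W@(2,2) -> caps B=0 W=0
Move 5: B@(1,0) -> caps B=0 W=0
Move 6: W@(1,2) -> caps B=0 W=0
Move 7: B@(0,0) -> caps B=0 W=0
Move 8: W@(0,3) -> caps B=0 W=0
Move 9: B@(1,1) -> caps B=0 W=0
Move 10: W@(3,3) -> caps B=0 W=0
Move 11: B@(1,3) -> caps B=1 W=0
Move 12: W@(3,1) -> caps B=1 W=0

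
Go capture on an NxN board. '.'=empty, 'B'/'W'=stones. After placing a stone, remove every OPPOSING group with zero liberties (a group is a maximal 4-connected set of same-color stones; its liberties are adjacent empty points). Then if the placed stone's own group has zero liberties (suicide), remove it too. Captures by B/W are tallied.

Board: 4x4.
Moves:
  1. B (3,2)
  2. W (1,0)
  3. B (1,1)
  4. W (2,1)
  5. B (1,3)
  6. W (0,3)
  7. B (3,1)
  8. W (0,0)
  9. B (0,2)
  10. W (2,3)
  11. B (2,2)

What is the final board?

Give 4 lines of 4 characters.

Answer: W.B.
WB.B
.WBW
.BB.

Derivation:
Move 1: B@(3,2) -> caps B=0 W=0
Move 2: W@(1,0) -> caps B=0 W=0
Move 3: B@(1,1) -> caps B=0 W=0
Move 4: W@(2,1) -> caps B=0 W=0
Move 5: B@(1,3) -> caps B=0 W=0
Move 6: W@(0,3) -> caps B=0 W=0
Move 7: B@(3,1) -> caps B=0 W=0
Move 8: W@(0,0) -> caps B=0 W=0
Move 9: B@(0,2) -> caps B=1 W=0
Move 10: W@(2,3) -> caps B=1 W=0
Move 11: B@(2,2) -> caps B=1 W=0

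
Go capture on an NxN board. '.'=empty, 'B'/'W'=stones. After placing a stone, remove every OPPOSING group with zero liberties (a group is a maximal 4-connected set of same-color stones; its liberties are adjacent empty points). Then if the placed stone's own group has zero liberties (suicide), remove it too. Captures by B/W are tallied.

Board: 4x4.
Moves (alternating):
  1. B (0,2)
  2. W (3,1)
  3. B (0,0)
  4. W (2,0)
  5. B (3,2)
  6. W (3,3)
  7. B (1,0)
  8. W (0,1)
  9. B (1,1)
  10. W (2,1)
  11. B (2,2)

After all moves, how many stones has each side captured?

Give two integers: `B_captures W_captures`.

Move 1: B@(0,2) -> caps B=0 W=0
Move 2: W@(3,1) -> caps B=0 W=0
Move 3: B@(0,0) -> caps B=0 W=0
Move 4: W@(2,0) -> caps B=0 W=0
Move 5: B@(3,2) -> caps B=0 W=0
Move 6: W@(3,3) -> caps B=0 W=0
Move 7: B@(1,0) -> caps B=0 W=0
Move 8: W@(0,1) -> caps B=0 W=0
Move 9: B@(1,1) -> caps B=1 W=0
Move 10: W@(2,1) -> caps B=1 W=0
Move 11: B@(2,2) -> caps B=1 W=0

Answer: 1 0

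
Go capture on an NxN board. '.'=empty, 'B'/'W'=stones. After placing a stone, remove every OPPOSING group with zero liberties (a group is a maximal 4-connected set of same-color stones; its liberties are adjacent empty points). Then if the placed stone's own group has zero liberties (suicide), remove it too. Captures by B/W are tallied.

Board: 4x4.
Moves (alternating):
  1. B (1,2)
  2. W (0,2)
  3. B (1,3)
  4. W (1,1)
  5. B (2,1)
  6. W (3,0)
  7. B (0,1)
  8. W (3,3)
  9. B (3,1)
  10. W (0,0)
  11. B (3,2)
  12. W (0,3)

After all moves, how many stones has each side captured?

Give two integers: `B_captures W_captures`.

Move 1: B@(1,2) -> caps B=0 W=0
Move 2: W@(0,2) -> caps B=0 W=0
Move 3: B@(1,3) -> caps B=0 W=0
Move 4: W@(1,1) -> caps B=0 W=0
Move 5: B@(2,1) -> caps B=0 W=0
Move 6: W@(3,0) -> caps B=0 W=0
Move 7: B@(0,1) -> caps B=0 W=0
Move 8: W@(3,3) -> caps B=0 W=0
Move 9: B@(3,1) -> caps B=0 W=0
Move 10: W@(0,0) -> caps B=0 W=1
Move 11: B@(3,2) -> caps B=0 W=1
Move 12: W@(0,3) -> caps B=0 W=1

Answer: 0 1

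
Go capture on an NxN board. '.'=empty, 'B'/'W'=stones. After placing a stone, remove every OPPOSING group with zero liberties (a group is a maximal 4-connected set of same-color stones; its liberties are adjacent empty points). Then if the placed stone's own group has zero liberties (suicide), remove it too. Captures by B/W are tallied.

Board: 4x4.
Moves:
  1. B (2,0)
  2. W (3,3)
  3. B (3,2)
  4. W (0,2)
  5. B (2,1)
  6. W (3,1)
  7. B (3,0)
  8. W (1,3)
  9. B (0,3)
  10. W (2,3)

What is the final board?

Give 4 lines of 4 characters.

Move 1: B@(2,0) -> caps B=0 W=0
Move 2: W@(3,3) -> caps B=0 W=0
Move 3: B@(3,2) -> caps B=0 W=0
Move 4: W@(0,2) -> caps B=0 W=0
Move 5: B@(2,1) -> caps B=0 W=0
Move 6: W@(3,1) -> caps B=0 W=0
Move 7: B@(3,0) -> caps B=1 W=0
Move 8: W@(1,3) -> caps B=1 W=0
Move 9: B@(0,3) -> caps B=1 W=0
Move 10: W@(2,3) -> caps B=1 W=0

Answer: ..W.
...W
BB.W
B.BW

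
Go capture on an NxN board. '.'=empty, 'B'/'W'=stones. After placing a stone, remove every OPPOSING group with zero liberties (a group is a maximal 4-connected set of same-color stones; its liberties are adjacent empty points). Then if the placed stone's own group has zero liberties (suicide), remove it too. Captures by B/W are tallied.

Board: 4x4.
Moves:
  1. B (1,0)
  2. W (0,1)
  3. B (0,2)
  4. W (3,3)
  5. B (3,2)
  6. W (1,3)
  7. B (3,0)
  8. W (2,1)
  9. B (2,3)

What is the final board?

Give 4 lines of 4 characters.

Answer: .WB.
B..W
.W.B
B.B.

Derivation:
Move 1: B@(1,0) -> caps B=0 W=0
Move 2: W@(0,1) -> caps B=0 W=0
Move 3: B@(0,2) -> caps B=0 W=0
Move 4: W@(3,3) -> caps B=0 W=0
Move 5: B@(3,2) -> caps B=0 W=0
Move 6: W@(1,3) -> caps B=0 W=0
Move 7: B@(3,0) -> caps B=0 W=0
Move 8: W@(2,1) -> caps B=0 W=0
Move 9: B@(2,3) -> caps B=1 W=0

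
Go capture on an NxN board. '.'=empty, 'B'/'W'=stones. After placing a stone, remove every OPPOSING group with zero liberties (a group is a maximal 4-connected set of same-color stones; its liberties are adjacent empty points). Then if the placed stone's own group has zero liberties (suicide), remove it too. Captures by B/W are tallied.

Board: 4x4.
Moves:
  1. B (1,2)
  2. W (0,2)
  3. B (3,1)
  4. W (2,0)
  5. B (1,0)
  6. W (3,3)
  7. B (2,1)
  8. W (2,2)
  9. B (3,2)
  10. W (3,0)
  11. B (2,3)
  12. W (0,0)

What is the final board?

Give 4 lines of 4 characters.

Move 1: B@(1,2) -> caps B=0 W=0
Move 2: W@(0,2) -> caps B=0 W=0
Move 3: B@(3,1) -> caps B=0 W=0
Move 4: W@(2,0) -> caps B=0 W=0
Move 5: B@(1,0) -> caps B=0 W=0
Move 6: W@(3,3) -> caps B=0 W=0
Move 7: B@(2,1) -> caps B=0 W=0
Move 8: W@(2,2) -> caps B=0 W=0
Move 9: B@(3,2) -> caps B=0 W=0
Move 10: W@(3,0) -> caps B=0 W=0
Move 11: B@(2,3) -> caps B=2 W=0
Move 12: W@(0,0) -> caps B=2 W=0

Answer: W.W.
B.B.
.B.B
.BB.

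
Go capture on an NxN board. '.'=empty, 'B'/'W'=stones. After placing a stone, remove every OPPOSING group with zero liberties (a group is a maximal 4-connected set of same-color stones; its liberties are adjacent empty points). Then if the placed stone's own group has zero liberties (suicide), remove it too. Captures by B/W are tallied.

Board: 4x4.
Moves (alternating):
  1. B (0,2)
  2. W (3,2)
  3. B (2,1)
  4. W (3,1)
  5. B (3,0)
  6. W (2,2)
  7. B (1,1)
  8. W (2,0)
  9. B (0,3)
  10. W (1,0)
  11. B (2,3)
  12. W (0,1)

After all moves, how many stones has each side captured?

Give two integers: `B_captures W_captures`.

Answer: 0 1

Derivation:
Move 1: B@(0,2) -> caps B=0 W=0
Move 2: W@(3,2) -> caps B=0 W=0
Move 3: B@(2,1) -> caps B=0 W=0
Move 4: W@(3,1) -> caps B=0 W=0
Move 5: B@(3,0) -> caps B=0 W=0
Move 6: W@(2,2) -> caps B=0 W=0
Move 7: B@(1,1) -> caps B=0 W=0
Move 8: W@(2,0) -> caps B=0 W=1
Move 9: B@(0,3) -> caps B=0 W=1
Move 10: W@(1,0) -> caps B=0 W=1
Move 11: B@(2,3) -> caps B=0 W=1
Move 12: W@(0,1) -> caps B=0 W=1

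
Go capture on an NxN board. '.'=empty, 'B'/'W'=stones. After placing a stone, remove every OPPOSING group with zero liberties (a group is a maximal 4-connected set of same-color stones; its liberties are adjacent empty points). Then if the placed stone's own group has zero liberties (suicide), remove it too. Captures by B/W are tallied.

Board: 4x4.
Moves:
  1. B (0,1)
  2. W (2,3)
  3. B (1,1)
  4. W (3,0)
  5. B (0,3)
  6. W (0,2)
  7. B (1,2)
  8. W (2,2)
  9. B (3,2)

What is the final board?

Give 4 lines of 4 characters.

Move 1: B@(0,1) -> caps B=0 W=0
Move 2: W@(2,3) -> caps B=0 W=0
Move 3: B@(1,1) -> caps B=0 W=0
Move 4: W@(3,0) -> caps B=0 W=0
Move 5: B@(0,3) -> caps B=0 W=0
Move 6: W@(0,2) -> caps B=0 W=0
Move 7: B@(1,2) -> caps B=1 W=0
Move 8: W@(2,2) -> caps B=1 W=0
Move 9: B@(3,2) -> caps B=1 W=0

Answer: .B.B
.BB.
..WW
W.B.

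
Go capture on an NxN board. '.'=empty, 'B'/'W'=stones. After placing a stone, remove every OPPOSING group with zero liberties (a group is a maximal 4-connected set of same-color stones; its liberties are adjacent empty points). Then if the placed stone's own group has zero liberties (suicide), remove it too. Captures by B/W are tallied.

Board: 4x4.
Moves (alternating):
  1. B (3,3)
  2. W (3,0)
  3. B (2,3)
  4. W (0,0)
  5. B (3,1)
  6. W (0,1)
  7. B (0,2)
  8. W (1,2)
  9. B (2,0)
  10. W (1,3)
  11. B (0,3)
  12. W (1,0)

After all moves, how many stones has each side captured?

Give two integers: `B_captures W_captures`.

Move 1: B@(3,3) -> caps B=0 W=0
Move 2: W@(3,0) -> caps B=0 W=0
Move 3: B@(2,3) -> caps B=0 W=0
Move 4: W@(0,0) -> caps B=0 W=0
Move 5: B@(3,1) -> caps B=0 W=0
Move 6: W@(0,1) -> caps B=0 W=0
Move 7: B@(0,2) -> caps B=0 W=0
Move 8: W@(1,2) -> caps B=0 W=0
Move 9: B@(2,0) -> caps B=1 W=0
Move 10: W@(1,3) -> caps B=1 W=0
Move 11: B@(0,3) -> caps B=1 W=0
Move 12: W@(1,0) -> caps B=1 W=0

Answer: 1 0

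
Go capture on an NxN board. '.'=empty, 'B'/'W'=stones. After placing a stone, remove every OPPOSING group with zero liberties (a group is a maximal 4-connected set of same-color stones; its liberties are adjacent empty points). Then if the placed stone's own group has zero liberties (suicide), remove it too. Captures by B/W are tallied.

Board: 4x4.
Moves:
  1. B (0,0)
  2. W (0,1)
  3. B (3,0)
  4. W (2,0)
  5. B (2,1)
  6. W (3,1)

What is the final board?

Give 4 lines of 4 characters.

Answer: BW..
....
WB..
.W..

Derivation:
Move 1: B@(0,0) -> caps B=0 W=0
Move 2: W@(0,1) -> caps B=0 W=0
Move 3: B@(3,0) -> caps B=0 W=0
Move 4: W@(2,0) -> caps B=0 W=0
Move 5: B@(2,1) -> caps B=0 W=0
Move 6: W@(3,1) -> caps B=0 W=1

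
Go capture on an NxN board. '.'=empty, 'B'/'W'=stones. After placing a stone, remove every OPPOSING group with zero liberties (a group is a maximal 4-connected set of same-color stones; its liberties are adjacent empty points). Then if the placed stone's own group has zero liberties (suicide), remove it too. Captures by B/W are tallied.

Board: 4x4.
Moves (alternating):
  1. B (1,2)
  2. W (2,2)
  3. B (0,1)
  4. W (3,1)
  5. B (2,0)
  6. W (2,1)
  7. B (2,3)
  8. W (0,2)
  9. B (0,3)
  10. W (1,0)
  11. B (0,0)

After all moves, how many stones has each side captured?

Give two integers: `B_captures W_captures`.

Move 1: B@(1,2) -> caps B=0 W=0
Move 2: W@(2,2) -> caps B=0 W=0
Move 3: B@(0,1) -> caps B=0 W=0
Move 4: W@(3,1) -> caps B=0 W=0
Move 5: B@(2,0) -> caps B=0 W=0
Move 6: W@(2,1) -> caps B=0 W=0
Move 7: B@(2,3) -> caps B=0 W=0
Move 8: W@(0,2) -> caps B=0 W=0
Move 9: B@(0,3) -> caps B=1 W=0
Move 10: W@(1,0) -> caps B=1 W=0
Move 11: B@(0,0) -> caps B=1 W=0

Answer: 1 0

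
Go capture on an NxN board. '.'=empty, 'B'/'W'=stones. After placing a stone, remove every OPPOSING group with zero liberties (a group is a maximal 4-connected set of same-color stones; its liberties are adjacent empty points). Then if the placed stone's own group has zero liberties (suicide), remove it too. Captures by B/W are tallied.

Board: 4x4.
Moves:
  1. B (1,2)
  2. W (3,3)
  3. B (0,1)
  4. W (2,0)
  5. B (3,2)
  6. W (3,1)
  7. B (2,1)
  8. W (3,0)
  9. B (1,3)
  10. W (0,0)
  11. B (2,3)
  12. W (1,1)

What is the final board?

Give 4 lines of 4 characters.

Move 1: B@(1,2) -> caps B=0 W=0
Move 2: W@(3,3) -> caps B=0 W=0
Move 3: B@(0,1) -> caps B=0 W=0
Move 4: W@(2,0) -> caps B=0 W=0
Move 5: B@(3,2) -> caps B=0 W=0
Move 6: W@(3,1) -> caps B=0 W=0
Move 7: B@(2,1) -> caps B=0 W=0
Move 8: W@(3,0) -> caps B=0 W=0
Move 9: B@(1,3) -> caps B=0 W=0
Move 10: W@(0,0) -> caps B=0 W=0
Move 11: B@(2,3) -> caps B=1 W=0
Move 12: W@(1,1) -> caps B=1 W=0

Answer: WB..
.WBB
WB.B
WWB.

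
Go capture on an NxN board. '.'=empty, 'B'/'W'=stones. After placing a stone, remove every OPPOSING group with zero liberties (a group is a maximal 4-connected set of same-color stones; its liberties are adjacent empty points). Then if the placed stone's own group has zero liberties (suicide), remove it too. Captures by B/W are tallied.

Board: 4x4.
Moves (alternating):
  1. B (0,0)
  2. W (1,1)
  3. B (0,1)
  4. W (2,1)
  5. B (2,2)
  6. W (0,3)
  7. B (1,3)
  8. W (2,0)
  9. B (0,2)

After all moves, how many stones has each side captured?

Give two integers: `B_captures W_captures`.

Move 1: B@(0,0) -> caps B=0 W=0
Move 2: W@(1,1) -> caps B=0 W=0
Move 3: B@(0,1) -> caps B=0 W=0
Move 4: W@(2,1) -> caps B=0 W=0
Move 5: B@(2,2) -> caps B=0 W=0
Move 6: W@(0,3) -> caps B=0 W=0
Move 7: B@(1,3) -> caps B=0 W=0
Move 8: W@(2,0) -> caps B=0 W=0
Move 9: B@(0,2) -> caps B=1 W=0

Answer: 1 0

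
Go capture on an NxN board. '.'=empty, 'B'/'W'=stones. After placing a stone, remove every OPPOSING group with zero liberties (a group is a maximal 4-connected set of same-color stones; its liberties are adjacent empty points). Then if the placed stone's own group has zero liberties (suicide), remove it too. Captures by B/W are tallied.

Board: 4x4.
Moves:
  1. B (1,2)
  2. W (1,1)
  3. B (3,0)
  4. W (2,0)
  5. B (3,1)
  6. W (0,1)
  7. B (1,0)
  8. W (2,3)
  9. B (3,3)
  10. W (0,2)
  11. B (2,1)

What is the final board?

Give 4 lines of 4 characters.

Move 1: B@(1,2) -> caps B=0 W=0
Move 2: W@(1,1) -> caps B=0 W=0
Move 3: B@(3,0) -> caps B=0 W=0
Move 4: W@(2,0) -> caps B=0 W=0
Move 5: B@(3,1) -> caps B=0 W=0
Move 6: W@(0,1) -> caps B=0 W=0
Move 7: B@(1,0) -> caps B=0 W=0
Move 8: W@(2,3) -> caps B=0 W=0
Move 9: B@(3,3) -> caps B=0 W=0
Move 10: W@(0,2) -> caps B=0 W=0
Move 11: B@(2,1) -> caps B=1 W=0

Answer: .WW.
BWB.
.B.W
BB.B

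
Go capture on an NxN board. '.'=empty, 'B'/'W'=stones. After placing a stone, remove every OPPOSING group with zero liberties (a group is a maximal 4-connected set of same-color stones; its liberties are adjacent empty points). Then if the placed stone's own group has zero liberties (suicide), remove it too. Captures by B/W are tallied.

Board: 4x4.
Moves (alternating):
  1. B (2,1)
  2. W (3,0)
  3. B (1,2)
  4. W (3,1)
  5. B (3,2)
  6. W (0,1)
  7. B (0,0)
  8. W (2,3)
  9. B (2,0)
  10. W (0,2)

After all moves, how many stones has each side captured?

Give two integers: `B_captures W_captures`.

Answer: 2 0

Derivation:
Move 1: B@(2,1) -> caps B=0 W=0
Move 2: W@(3,0) -> caps B=0 W=0
Move 3: B@(1,2) -> caps B=0 W=0
Move 4: W@(3,1) -> caps B=0 W=0
Move 5: B@(3,2) -> caps B=0 W=0
Move 6: W@(0,1) -> caps B=0 W=0
Move 7: B@(0,0) -> caps B=0 W=0
Move 8: W@(2,3) -> caps B=0 W=0
Move 9: B@(2,0) -> caps B=2 W=0
Move 10: W@(0,2) -> caps B=2 W=0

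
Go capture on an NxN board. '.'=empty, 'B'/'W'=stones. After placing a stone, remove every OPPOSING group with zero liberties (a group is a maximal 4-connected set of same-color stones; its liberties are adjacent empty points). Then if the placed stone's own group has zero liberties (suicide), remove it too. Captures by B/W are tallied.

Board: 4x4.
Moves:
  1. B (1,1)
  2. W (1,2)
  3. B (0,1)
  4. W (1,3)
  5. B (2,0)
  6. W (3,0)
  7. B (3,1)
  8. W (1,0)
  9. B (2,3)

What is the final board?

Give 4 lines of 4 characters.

Move 1: B@(1,1) -> caps B=0 W=0
Move 2: W@(1,2) -> caps B=0 W=0
Move 3: B@(0,1) -> caps B=0 W=0
Move 4: W@(1,3) -> caps B=0 W=0
Move 5: B@(2,0) -> caps B=0 W=0
Move 6: W@(3,0) -> caps B=0 W=0
Move 7: B@(3,1) -> caps B=1 W=0
Move 8: W@(1,0) -> caps B=1 W=0
Move 9: B@(2,3) -> caps B=1 W=0

Answer: .B..
WBWW
B..B
.B..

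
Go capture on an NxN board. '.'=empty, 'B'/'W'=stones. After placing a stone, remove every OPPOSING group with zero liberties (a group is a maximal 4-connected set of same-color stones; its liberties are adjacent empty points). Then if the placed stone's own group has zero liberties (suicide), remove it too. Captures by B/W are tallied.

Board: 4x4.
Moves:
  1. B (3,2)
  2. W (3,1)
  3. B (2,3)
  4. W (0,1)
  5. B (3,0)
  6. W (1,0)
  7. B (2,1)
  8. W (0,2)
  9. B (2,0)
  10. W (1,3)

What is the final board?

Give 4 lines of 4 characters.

Move 1: B@(3,2) -> caps B=0 W=0
Move 2: W@(3,1) -> caps B=0 W=0
Move 3: B@(2,3) -> caps B=0 W=0
Move 4: W@(0,1) -> caps B=0 W=0
Move 5: B@(3,0) -> caps B=0 W=0
Move 6: W@(1,0) -> caps B=0 W=0
Move 7: B@(2,1) -> caps B=1 W=0
Move 8: W@(0,2) -> caps B=1 W=0
Move 9: B@(2,0) -> caps B=1 W=0
Move 10: W@(1,3) -> caps B=1 W=0

Answer: .WW.
W..W
BB.B
B.B.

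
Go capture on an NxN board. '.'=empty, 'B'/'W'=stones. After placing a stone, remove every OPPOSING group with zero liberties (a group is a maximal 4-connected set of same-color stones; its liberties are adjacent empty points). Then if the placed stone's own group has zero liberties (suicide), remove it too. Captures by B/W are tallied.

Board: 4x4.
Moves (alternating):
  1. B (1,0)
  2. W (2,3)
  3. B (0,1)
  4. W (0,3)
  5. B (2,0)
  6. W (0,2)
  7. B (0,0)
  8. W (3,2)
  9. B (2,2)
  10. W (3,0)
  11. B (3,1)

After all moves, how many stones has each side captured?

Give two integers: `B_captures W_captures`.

Answer: 1 0

Derivation:
Move 1: B@(1,0) -> caps B=0 W=0
Move 2: W@(2,3) -> caps B=0 W=0
Move 3: B@(0,1) -> caps B=0 W=0
Move 4: W@(0,3) -> caps B=0 W=0
Move 5: B@(2,0) -> caps B=0 W=0
Move 6: W@(0,2) -> caps B=0 W=0
Move 7: B@(0,0) -> caps B=0 W=0
Move 8: W@(3,2) -> caps B=0 W=0
Move 9: B@(2,2) -> caps B=0 W=0
Move 10: W@(3,0) -> caps B=0 W=0
Move 11: B@(3,1) -> caps B=1 W=0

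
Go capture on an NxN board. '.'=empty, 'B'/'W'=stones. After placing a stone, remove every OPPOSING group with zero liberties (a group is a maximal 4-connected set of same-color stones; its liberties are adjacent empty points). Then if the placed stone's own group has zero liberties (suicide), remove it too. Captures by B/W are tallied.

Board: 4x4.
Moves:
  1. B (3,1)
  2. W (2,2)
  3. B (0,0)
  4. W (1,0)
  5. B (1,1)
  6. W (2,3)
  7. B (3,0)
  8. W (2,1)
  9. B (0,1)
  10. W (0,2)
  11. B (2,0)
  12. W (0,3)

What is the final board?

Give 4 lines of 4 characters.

Answer: BBWW
.B..
BWWW
BB..

Derivation:
Move 1: B@(3,1) -> caps B=0 W=0
Move 2: W@(2,2) -> caps B=0 W=0
Move 3: B@(0,0) -> caps B=0 W=0
Move 4: W@(1,0) -> caps B=0 W=0
Move 5: B@(1,1) -> caps B=0 W=0
Move 6: W@(2,3) -> caps B=0 W=0
Move 7: B@(3,0) -> caps B=0 W=0
Move 8: W@(2,1) -> caps B=0 W=0
Move 9: B@(0,1) -> caps B=0 W=0
Move 10: W@(0,2) -> caps B=0 W=0
Move 11: B@(2,0) -> caps B=1 W=0
Move 12: W@(0,3) -> caps B=1 W=0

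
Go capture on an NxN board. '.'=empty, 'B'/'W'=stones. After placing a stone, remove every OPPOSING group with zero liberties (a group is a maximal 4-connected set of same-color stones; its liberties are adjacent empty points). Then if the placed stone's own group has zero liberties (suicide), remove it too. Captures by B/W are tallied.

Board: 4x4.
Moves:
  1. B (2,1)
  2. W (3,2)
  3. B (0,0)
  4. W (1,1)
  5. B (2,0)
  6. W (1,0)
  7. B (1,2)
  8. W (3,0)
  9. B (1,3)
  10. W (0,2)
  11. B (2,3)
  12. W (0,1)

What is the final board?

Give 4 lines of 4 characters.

Move 1: B@(2,1) -> caps B=0 W=0
Move 2: W@(3,2) -> caps B=0 W=0
Move 3: B@(0,0) -> caps B=0 W=0
Move 4: W@(1,1) -> caps B=0 W=0
Move 5: B@(2,0) -> caps B=0 W=0
Move 6: W@(1,0) -> caps B=0 W=0
Move 7: B@(1,2) -> caps B=0 W=0
Move 8: W@(3,0) -> caps B=0 W=0
Move 9: B@(1,3) -> caps B=0 W=0
Move 10: W@(0,2) -> caps B=0 W=0
Move 11: B@(2,3) -> caps B=0 W=0
Move 12: W@(0,1) -> caps B=0 W=1

Answer: .WW.
WWBB
BB.B
W.W.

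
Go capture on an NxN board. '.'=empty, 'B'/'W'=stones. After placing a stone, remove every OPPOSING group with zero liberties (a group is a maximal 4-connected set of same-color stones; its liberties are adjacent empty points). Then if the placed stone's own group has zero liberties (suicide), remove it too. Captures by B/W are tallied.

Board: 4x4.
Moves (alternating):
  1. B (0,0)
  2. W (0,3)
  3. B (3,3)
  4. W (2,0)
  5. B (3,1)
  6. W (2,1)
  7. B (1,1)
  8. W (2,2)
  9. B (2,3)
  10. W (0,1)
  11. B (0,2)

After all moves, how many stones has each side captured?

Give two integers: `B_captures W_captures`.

Answer: 1 0

Derivation:
Move 1: B@(0,0) -> caps B=0 W=0
Move 2: W@(0,3) -> caps B=0 W=0
Move 3: B@(3,3) -> caps B=0 W=0
Move 4: W@(2,0) -> caps B=0 W=0
Move 5: B@(3,1) -> caps B=0 W=0
Move 6: W@(2,1) -> caps B=0 W=0
Move 7: B@(1,1) -> caps B=0 W=0
Move 8: W@(2,2) -> caps B=0 W=0
Move 9: B@(2,3) -> caps B=0 W=0
Move 10: W@(0,1) -> caps B=0 W=0
Move 11: B@(0,2) -> caps B=1 W=0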